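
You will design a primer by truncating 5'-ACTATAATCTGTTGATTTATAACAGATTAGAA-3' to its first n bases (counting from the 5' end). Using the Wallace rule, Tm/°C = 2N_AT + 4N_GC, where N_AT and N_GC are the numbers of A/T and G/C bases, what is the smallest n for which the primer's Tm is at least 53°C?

n = 23

First 22 bases: ACTATAATCTGTTGATTTATAA → Tm = 52°C (< 53°C)
First 23 bases: ACTATAATCTGTTGATTTATAAC → Tm = 56°C (≥ 53°C)
Each additional base adds 2°C (A/T) or 4°C (G/C), so Tm is non-decreasing in n; n = 23 is the first length to reach 53°C.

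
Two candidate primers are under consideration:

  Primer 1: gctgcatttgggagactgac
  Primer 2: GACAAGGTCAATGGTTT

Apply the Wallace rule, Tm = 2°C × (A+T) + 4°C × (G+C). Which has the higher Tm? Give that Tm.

Primer 1: A+T=9, G+C=11 → Tm = 2(9)+4(11) = 62°C
Primer 2: A+T=10, G+C=7 → Tm = 2(10)+4(7) = 48°C
62°C vs 48°C → primer 1 is higher.

Primer 1, 62°C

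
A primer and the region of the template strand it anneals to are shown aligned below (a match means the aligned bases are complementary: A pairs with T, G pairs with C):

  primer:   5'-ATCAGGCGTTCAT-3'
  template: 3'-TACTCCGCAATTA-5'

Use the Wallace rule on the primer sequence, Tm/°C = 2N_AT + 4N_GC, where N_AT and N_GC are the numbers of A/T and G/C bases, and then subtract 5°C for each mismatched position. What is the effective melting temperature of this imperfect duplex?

28°C

Primer base counts: A=3, T=4, G=3, C=3 → A+T=7, G+C=6
Perfect-match Tm = 2(7) + 4(6) = 14 + 24 = 38°C
Mismatches (positions where the bases are not complementary): 2 (at positions 3, 11)
Effective Tm = 38 − 2×5 = 38 − 10 = 28°C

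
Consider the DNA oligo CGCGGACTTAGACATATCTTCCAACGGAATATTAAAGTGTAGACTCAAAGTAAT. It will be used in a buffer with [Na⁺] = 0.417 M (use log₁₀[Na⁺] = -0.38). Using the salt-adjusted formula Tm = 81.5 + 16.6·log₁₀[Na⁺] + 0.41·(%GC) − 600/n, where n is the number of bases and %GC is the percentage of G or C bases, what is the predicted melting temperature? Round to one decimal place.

79.3°C

Length n = 54. A=20, G=10, C=10, T=14
G+C = 20, so %GC = 20/54 × 100 = 37.037%
Salt term: 16.6 × (-0.38) = -6.308
GC term: 0.41 × 37.037 = 15.185; length term: −600/54 = −11.111
Tm = 81.5 + (-6.308) + 15.185 − 11.111 = 79.266 → 79.3°C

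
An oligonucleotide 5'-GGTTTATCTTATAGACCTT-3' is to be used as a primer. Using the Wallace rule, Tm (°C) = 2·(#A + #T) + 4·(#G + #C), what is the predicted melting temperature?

Base counts: T=9, C=3, G=3, A=4
So N_AT = 13 and N_GC = 6.
Tm = 2(13) + 4(6) = 26 + 24 = 50°C

50°C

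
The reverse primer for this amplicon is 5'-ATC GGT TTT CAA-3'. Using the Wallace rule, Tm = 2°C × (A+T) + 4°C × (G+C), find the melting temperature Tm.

32°C

A=3, T=5, G=2, C=2
So N_AT = 8 and N_GC = 4.
Tm = 2(8) + 4(4) = 16 + 16 = 32°C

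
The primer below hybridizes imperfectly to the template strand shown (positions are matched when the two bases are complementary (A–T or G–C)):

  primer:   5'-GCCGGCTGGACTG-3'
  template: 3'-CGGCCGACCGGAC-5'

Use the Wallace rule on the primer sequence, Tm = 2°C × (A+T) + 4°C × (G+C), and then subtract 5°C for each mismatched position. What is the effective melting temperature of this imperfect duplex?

Primer base counts: A=1, T=2, G=6, C=4 → A+T=3, G+C=10
Perfect-match Tm = 2(3) + 4(10) = 6 + 40 = 46°C
Mismatches (positions where the bases are not complementary): 1 (at position 10)
Effective Tm = 46 − 1×5 = 46 − 5 = 41°C

41°C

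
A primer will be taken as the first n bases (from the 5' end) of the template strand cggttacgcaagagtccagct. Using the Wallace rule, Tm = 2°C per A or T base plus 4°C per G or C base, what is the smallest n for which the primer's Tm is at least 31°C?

First 9 bases: CGGTTACGC → Tm = 30°C (< 31°C)
First 10 bases: CGGTTACGCA → Tm = 32°C (≥ 31°C)
Since every base adds ≥2°C, Tm only increases with n, so the threshold is first crossed at n = 10.

n = 10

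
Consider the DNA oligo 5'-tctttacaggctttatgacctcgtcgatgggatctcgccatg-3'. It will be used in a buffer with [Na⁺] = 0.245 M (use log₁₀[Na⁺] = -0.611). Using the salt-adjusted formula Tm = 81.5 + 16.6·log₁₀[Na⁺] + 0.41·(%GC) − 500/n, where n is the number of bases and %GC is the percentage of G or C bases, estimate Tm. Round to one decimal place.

80.0°C

Length n = 42. Counting bases: A=7, C=11, G=10, T=14
G+C = 21, so %GC = 21/42 × 100 = 50%
Salt term: 16.6 × (-0.611) = -10.143
GC term: 0.41 × 50 = 20.5; length term: −500/42 = −11.905
Tm = 81.5 + (-10.143) + 20.5 − 11.905 = 79.952 → 80.0°C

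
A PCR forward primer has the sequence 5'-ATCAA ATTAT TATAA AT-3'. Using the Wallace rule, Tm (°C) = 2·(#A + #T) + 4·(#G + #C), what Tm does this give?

36°C

Counting bases: G=0, T=7, C=1, A=9
So N_AT = 16 and N_GC = 1.
Tm = 2×16 + 4×1 = 36°C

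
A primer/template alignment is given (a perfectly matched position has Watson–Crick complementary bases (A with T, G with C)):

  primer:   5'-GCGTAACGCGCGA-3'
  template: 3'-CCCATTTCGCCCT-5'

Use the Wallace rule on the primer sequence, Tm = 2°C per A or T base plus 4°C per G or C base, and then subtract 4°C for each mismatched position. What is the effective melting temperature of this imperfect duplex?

Primer base counts: A=3, T=1, G=5, C=4 → A+T=4, G+C=9
Perfect-match Tm = 2(4) + 4(9) = 8 + 36 = 44°C
Mismatches (positions where the bases are not complementary): 3 (at positions 2, 7, 11)
Effective Tm = 44 − 3×4 = 44 − 12 = 32°C

32°C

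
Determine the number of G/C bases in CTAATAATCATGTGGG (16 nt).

Counting bases: C=2, G=4, A=5, T=5
G+C = 4 + 2 = 6

6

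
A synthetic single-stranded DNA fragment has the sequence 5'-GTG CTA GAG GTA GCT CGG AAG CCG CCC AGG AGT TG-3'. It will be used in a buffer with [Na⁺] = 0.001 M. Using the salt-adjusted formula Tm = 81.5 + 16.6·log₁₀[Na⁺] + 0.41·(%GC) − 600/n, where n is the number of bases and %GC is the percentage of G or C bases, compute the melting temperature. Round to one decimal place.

Length n = 35. T=6, G=14, C=8, A=7
G+C = 22, so %GC = 22/35 × 100 = 62.857%
Salt term: 16.6 × (-3) = -49.8
GC term: 0.41 × 62.857 = 25.771; length term: −600/35 = −17.143
Tm = 81.5 + (-49.8) + 25.771 − 17.143 = 40.328 → 40.3°C

40.3°C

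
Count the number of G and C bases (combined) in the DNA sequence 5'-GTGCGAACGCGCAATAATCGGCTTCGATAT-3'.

Scanning the sequence gives A=8, G=8, T=7, C=7.
Total G or C: 8 + 7 = 15

15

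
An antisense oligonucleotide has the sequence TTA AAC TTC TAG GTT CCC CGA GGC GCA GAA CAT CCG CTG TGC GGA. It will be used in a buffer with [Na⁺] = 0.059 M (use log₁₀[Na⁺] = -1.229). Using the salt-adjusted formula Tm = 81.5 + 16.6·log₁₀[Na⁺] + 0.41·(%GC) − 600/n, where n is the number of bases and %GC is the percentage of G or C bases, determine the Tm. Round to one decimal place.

70.5°C

Length n = 45. Counting bases: C=13, A=10, G=12, T=10
G+C = 25, so %GC = 25/45 × 100 = 55.556%
Salt term: 16.6 × (-1.229) = -20.401
GC term: 0.41 × 55.556 = 22.778; length term: −600/45 = −13.333
Tm = 81.5 + (-20.401) + 22.778 − 13.333 = 70.544 → 70.5°C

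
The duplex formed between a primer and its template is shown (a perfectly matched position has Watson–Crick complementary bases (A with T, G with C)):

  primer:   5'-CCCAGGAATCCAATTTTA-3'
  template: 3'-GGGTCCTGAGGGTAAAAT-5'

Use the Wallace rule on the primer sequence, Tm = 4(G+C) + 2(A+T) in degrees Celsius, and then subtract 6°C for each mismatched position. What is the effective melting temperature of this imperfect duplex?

38°C

Primer base counts: A=6, T=5, G=2, C=5 → A+T=11, G+C=7
Perfect-match Tm = 2(11) + 4(7) = 22 + 28 = 50°C
Mismatches (positions where the bases are not complementary): 2 (at positions 8, 12)
Effective Tm = 50 − 2×6 = 50 − 12 = 38°C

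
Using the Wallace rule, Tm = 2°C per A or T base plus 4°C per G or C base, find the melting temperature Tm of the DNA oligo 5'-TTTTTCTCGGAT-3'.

Base counts: A=1, T=7, G=2, C=2
A+T = 8, G+C = 4
Tm = 4·4 + 2·8 = 16 + 16 = 32°C

32°C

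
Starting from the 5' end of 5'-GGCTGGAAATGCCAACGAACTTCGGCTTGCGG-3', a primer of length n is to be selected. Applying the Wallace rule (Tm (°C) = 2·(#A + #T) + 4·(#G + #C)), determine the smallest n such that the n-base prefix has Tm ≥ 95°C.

First 30 bases: GGCTGGAAATGCCAACGAACTTCGGCTTGC → Tm = 94°C (< 95°C)
First 31 bases: GGCTGGAAATGCCAACGAACTTCGGCTTGCG → Tm = 98°C (≥ 95°C)
Each additional base adds 2°C (A/T) or 4°C (G/C), so Tm is non-decreasing in n; n = 31 is the first length to reach 95°C.

n = 31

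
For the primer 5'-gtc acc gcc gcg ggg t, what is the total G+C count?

Scanning the sequence gives C=6, A=1, T=2, G=7.
G+C = 7 + 6 = 13

13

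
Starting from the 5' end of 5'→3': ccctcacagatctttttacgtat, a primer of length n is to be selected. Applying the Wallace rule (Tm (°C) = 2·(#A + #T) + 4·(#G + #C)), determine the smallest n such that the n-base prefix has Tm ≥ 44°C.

n = 15

First 14 bases: CCCTCACAGATCTT → Tm = 42°C (< 44°C)
First 15 bases: CCCTCACAGATCTTT → Tm = 44°C (≥ 44°C)
Each additional base adds 2°C (A/T) or 4°C (G/C), so Tm is non-decreasing in n; n = 15 is the first length to reach 44°C.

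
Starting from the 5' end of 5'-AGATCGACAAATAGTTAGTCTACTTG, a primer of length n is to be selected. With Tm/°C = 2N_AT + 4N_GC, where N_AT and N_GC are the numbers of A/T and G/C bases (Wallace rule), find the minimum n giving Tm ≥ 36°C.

n = 14

First 13 bases: AGATCGACAAATA → Tm = 34°C (< 36°C)
First 14 bases: AGATCGACAAATAG → Tm = 38°C (≥ 36°C)
Since every base adds ≥2°C, Tm only increases with n, so the threshold is first crossed at n = 14.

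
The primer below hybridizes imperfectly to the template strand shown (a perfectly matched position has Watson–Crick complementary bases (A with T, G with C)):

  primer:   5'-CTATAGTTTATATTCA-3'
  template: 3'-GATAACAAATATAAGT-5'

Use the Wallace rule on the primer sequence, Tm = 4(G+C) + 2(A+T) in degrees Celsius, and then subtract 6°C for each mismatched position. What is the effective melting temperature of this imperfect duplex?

32°C

Primer base counts: A=5, T=8, G=1, C=2 → A+T=13, G+C=3
Perfect-match Tm = 2(13) + 4(3) = 26 + 12 = 38°C
Mismatches (positions where the bases are not complementary): 1 (at position 5)
Effective Tm = 38 − 1×6 = 38 − 6 = 32°C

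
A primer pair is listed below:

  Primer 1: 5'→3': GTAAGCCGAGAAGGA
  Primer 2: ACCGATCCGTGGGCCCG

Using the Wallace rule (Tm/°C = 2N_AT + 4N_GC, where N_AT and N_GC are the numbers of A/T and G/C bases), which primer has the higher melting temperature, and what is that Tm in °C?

Primer 1: A+T=7, G+C=8 → Tm = 2(7)+4(8) = 46°C
Primer 2: A+T=4, G+C=13 → Tm = 2(4)+4(13) = 60°C
46°C vs 60°C → primer 2 is higher.

Primer 2, 60°C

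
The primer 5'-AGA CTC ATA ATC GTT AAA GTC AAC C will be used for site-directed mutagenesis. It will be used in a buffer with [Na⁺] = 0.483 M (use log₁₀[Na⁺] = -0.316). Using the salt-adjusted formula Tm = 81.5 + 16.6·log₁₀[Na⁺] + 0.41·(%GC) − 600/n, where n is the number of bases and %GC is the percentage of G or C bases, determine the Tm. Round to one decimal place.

Length n = 25. Scanning the sequence gives G=3, A=10, T=6, C=6.
G+C = 9, so %GC = 9/25 × 100 = 36%
Salt term: 16.6 × (-0.316) = -5.246
GC term: 0.41 × 36 = 14.76; length term: −600/25 = −24
Tm = 81.5 + (-5.246) + 14.76 − 24 = 67.014 → 67.0°C

67.0°C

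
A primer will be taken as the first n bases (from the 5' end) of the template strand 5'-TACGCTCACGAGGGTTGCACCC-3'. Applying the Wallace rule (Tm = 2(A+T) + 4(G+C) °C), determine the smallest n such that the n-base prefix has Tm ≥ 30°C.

n = 10

First 9 bases: TACGCTCAC → Tm = 28°C (< 30°C)
First 10 bases: TACGCTCACG → Tm = 32°C (≥ 30°C)
Each additional base adds 2°C (A/T) or 4°C (G/C), so Tm is non-decreasing in n; n = 10 is the first length to reach 30°C.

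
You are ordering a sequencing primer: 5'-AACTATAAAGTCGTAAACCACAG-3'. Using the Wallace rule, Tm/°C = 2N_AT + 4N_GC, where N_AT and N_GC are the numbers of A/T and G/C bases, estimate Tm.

62°C

Scanning the sequence gives G=3, T=4, C=5, A=11.
So N_AT = 15 and N_GC = 8.
Tm = 2×15 + 4×8 = 62°C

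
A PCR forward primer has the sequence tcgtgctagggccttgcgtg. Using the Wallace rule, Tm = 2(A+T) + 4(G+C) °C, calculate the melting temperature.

66°C

C=5, A=1, T=6, G=8
So N_AT = 7 and N_GC = 13.
Tm = 2(7) + 4(13) = 14 + 52 = 66°C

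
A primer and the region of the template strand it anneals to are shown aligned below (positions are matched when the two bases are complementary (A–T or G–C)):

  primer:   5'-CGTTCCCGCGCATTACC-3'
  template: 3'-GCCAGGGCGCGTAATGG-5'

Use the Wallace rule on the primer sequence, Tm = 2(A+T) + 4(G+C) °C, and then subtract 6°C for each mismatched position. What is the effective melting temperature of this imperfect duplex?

50°C

Primer base counts: A=2, T=4, G=3, C=8 → A+T=6, G+C=11
Perfect-match Tm = 2(6) + 4(11) = 12 + 44 = 56°C
Mismatches (positions where the bases are not complementary): 1 (at position 3)
Effective Tm = 56 − 1×6 = 56 − 6 = 50°C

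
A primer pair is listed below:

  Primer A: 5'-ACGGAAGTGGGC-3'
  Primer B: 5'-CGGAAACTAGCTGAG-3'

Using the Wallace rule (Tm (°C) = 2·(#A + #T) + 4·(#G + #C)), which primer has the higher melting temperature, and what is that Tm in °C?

Primer B, 46°C

Primer A: A+T=4, G+C=8 → Tm = 2(4)+4(8) = 40°C
Primer B: A+T=7, G+C=8 → Tm = 2(7)+4(8) = 46°C
40°C vs 46°C → primer B is higher.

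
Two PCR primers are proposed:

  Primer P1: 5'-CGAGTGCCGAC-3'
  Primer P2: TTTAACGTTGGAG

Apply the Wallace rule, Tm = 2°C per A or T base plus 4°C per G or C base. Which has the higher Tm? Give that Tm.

Primer P1, 38°C

Primer P1: A+T=3, G+C=8 → Tm = 2(3)+4(8) = 38°C
Primer P2: A+T=8, G+C=5 → Tm = 2(8)+4(5) = 36°C
38°C vs 36°C → primer P1 is higher.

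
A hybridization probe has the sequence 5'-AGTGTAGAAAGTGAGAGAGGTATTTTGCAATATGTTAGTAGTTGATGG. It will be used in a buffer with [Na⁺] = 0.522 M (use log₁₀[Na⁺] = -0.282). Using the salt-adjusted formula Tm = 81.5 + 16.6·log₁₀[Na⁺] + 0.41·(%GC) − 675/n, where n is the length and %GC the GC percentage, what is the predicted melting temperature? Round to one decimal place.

Length n = 48. Scanning the sequence gives G=16, A=15, T=16, C=1.
G+C = 17, so %GC = 17/48 × 100 = 35.417%
Salt term: 16.6 × (-0.282) = -4.681
GC term: 0.41 × 35.417 = 14.521; length term: −675/48 = −14.062
Tm = 81.5 + (-4.681) + 14.521 − 14.062 = 77.278 → 77.3°C

77.3°C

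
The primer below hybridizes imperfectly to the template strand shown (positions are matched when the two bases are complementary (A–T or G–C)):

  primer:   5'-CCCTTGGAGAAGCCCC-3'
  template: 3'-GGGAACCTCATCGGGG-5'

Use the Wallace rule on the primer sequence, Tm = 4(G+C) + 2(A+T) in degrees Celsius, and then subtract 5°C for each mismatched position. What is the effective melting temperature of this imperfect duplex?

Primer base counts: A=3, T=2, G=4, C=7 → A+T=5, G+C=11
Perfect-match Tm = 2(5) + 4(11) = 10 + 44 = 54°C
Mismatches (positions where the bases are not complementary): 1 (at position 10)
Effective Tm = 54 − 1×5 = 54 − 5 = 49°C

49°C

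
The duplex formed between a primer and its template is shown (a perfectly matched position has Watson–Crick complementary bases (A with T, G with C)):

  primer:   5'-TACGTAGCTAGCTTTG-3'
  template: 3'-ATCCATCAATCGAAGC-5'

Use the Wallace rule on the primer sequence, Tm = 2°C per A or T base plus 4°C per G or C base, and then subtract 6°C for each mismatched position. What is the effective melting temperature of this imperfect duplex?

Primer base counts: A=3, T=6, G=4, C=3 → A+T=9, G+C=7
Perfect-match Tm = 2(9) + 4(7) = 18 + 28 = 46°C
Mismatches (positions where the bases are not complementary): 3 (at positions 3, 8, 15)
Effective Tm = 46 − 3×6 = 46 − 18 = 28°C

28°C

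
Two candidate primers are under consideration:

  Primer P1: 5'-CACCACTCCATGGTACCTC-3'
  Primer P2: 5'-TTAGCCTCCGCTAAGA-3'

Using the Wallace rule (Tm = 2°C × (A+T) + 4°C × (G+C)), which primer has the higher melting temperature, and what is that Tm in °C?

Primer P1: A+T=8, G+C=11 → Tm = 2(8)+4(11) = 60°C
Primer P2: A+T=8, G+C=8 → Tm = 2(8)+4(8) = 48°C
60°C vs 48°C → primer P1 is higher.

Primer P1, 60°C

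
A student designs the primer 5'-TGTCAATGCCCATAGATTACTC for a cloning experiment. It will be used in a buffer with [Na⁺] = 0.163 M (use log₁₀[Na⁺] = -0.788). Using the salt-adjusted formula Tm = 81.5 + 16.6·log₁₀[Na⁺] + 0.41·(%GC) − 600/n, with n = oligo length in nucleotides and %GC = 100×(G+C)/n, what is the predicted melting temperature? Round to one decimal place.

57.9°C

Length n = 22. Counting bases: T=7, G=3, A=6, C=6
G+C = 9, so %GC = 9/22 × 100 = 40.909%
Salt term: 16.6 × (-0.788) = -13.081
GC term: 0.41 × 40.909 = 16.773; length term: −600/22 = −27.273
Tm = 81.5 + (-13.081) + 16.773 − 27.273 = 57.919 → 57.9°C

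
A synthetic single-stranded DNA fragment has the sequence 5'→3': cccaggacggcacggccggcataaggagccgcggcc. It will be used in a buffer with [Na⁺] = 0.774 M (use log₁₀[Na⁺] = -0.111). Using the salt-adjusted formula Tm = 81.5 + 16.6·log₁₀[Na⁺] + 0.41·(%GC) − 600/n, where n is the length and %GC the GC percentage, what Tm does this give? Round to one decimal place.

Length n = 36. Counting bases: G=14, A=7, T=1, C=14
G+C = 28, so %GC = 28/36 × 100 = 77.778%
Salt term: 16.6 × (-0.111) = -1.843
GC term: 0.41 × 77.778 = 31.889; length term: −600/36 = −16.667
Tm = 81.5 + (-1.843) + 31.889 − 16.667 = 94.879 → 94.9°C

94.9°C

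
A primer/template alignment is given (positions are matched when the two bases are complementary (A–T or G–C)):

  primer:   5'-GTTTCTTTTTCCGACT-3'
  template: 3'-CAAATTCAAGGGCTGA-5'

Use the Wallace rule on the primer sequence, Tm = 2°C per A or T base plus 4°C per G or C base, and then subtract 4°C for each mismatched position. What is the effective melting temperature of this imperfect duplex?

Primer base counts: A=1, T=9, G=2, C=4 → A+T=10, G+C=6
Perfect-match Tm = 2(10) + 4(6) = 20 + 24 = 44°C
Mismatches (positions where the bases are not complementary): 4 (at positions 5, 6, 7, 10)
Effective Tm = 44 − 4×4 = 44 − 16 = 28°C

28°C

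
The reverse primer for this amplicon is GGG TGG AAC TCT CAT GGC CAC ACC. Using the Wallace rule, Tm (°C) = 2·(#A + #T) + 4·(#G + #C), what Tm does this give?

78°C

Counting bases: T=4, C=8, A=5, G=7
AT pairs contribute 9, GC pairs contribute 15.
Tm = 4·15 + 2·9 = 60 + 18 = 78°C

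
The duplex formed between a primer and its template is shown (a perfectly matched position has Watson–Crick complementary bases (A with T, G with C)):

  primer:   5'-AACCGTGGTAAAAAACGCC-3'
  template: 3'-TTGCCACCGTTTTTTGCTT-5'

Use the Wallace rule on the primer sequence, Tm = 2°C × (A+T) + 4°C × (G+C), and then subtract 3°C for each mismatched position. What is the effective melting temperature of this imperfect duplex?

44°C

Primer base counts: A=8, T=2, G=4, C=5 → A+T=10, G+C=9
Perfect-match Tm = 2(10) + 4(9) = 20 + 36 = 56°C
Mismatches (positions where the bases are not complementary): 4 (at positions 4, 9, 18, 19)
Effective Tm = 56 − 4×3 = 56 − 12 = 44°C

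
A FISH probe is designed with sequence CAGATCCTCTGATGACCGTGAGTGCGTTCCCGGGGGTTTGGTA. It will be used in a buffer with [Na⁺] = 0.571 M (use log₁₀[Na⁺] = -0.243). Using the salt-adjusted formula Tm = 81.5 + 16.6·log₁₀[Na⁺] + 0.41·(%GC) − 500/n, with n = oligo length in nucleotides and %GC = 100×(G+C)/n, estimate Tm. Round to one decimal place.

Length n = 43. Counting bases: C=10, G=15, A=6, T=12
G+C = 25, so %GC = 25/43 × 100 = 58.14%
Salt term: 16.6 × (-0.243) = -4.034
GC term: 0.41 × 58.14 = 23.837; length term: −500/43 = −11.628
Tm = 81.5 + (-4.034) + 23.837 − 11.628 = 89.675 → 89.7°C

89.7°C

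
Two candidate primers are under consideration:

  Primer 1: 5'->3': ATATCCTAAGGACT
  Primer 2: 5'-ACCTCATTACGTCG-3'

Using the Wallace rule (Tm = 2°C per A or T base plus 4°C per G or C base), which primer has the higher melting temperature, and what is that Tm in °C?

Primer 2, 42°C

Primer 1: A+T=9, G+C=5 → Tm = 2(9)+4(5) = 38°C
Primer 2: A+T=7, G+C=7 → Tm = 2(7)+4(7) = 42°C
38°C vs 42°C → primer 2 is higher.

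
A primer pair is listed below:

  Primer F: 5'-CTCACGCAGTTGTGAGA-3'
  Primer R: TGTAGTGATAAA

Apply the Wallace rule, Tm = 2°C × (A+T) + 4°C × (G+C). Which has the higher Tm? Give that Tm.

Primer F, 52°C

Primer F: A+T=8, G+C=9 → Tm = 2(8)+4(9) = 52°C
Primer R: A+T=9, G+C=3 → Tm = 2(9)+4(3) = 30°C
52°C vs 30°C → primer F is higher.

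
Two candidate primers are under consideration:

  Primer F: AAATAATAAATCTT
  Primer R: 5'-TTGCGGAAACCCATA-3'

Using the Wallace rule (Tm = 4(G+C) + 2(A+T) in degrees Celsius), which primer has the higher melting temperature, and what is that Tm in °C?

Primer F: A+T=13, G+C=1 → Tm = 2(13)+4(1) = 30°C
Primer R: A+T=8, G+C=7 → Tm = 2(8)+4(7) = 44°C
30°C vs 44°C → primer R is higher.

Primer R, 44°C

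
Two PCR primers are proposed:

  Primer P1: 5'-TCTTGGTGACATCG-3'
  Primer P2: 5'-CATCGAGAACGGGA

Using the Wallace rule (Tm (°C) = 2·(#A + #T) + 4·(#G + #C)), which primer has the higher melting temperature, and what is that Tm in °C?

Primer P2, 44°C

Primer P1: A+T=7, G+C=7 → Tm = 2(7)+4(7) = 42°C
Primer P2: A+T=6, G+C=8 → Tm = 2(6)+4(8) = 44°C
42°C vs 44°C → primer P2 is higher.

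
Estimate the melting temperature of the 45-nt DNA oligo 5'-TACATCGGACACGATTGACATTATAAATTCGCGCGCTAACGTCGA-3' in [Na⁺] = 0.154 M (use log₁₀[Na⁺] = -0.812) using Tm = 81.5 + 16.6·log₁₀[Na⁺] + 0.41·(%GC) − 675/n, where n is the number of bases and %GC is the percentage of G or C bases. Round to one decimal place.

Length n = 45. Counting bases: C=11, A=14, G=9, T=11
G+C = 20, so %GC = 20/45 × 100 = 44.444%
Salt term: 16.6 × (-0.812) = -13.479
GC term: 0.41 × 44.444 = 18.222; length term: −675/45 = −15
Tm = 81.5 + (-13.479) + 18.222 − 15 = 71.243 → 71.2°C

71.2°C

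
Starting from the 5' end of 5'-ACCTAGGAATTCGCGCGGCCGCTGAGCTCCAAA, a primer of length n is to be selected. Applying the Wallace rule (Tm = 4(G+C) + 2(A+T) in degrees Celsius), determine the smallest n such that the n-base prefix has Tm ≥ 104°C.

n = 32

First 31 bases: ACCTAGGAATTCGCGCGGCCGCTGAGCTCCA → Tm = 102°C (< 104°C)
First 32 bases: ACCTAGGAATTCGCGCGGCCGCTGAGCTCCAA → Tm = 104°C (≥ 104°C)
Each additional base adds 2°C (A/T) or 4°C (G/C), so Tm is non-decreasing in n; n = 32 is the first length to reach 104°C.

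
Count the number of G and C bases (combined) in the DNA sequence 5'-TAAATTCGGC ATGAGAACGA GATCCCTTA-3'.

Counting bases: G=6, C=6, T=7, A=10
Total G or C: 6 + 6 = 12

12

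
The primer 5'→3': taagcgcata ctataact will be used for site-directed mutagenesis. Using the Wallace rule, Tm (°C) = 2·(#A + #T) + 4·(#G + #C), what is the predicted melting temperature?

A=7, T=5, C=4, G=2
So N_AT = 12 and N_GC = 6.
Tm = 2×12 + 4×6 = 48°C

48°C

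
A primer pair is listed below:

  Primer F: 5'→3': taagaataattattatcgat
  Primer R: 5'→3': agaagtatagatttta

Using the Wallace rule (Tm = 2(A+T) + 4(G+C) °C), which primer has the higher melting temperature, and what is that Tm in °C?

Primer F: A+T=17, G+C=3 → Tm = 2(17)+4(3) = 46°C
Primer R: A+T=13, G+C=3 → Tm = 2(13)+4(3) = 38°C
46°C vs 38°C → primer F is higher.

Primer F, 46°C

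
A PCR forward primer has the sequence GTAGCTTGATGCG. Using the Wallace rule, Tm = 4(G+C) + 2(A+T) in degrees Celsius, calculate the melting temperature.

Scanning the sequence gives A=2, G=5, T=4, C=2.
AT pairs contribute 6, GC pairs contribute 7.
Tm = 2×6 + 4×7 = 40°C

40°C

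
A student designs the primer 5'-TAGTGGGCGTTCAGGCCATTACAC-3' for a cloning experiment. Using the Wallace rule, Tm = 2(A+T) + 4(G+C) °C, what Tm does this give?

Base counts: G=7, T=6, C=6, A=5
A+T = 11, G+C = 13
Tm = 4·13 + 2·11 = 52 + 22 = 74°C

74°C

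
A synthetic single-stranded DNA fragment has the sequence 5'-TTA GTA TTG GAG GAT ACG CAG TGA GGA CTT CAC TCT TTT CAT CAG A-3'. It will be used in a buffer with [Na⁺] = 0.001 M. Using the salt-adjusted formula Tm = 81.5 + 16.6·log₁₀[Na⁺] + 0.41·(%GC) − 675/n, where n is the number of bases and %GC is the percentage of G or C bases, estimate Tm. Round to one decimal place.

34.0°C

Length n = 46. Base counts: C=8, A=12, T=15, G=11
G+C = 19, so %GC = 19/46 × 100 = 41.304%
Salt term: 16.6 × (-3) = -49.8
GC term: 0.41 × 41.304 = 16.935; length term: −675/46 = −14.674
Tm = 81.5 + (-49.8) + 16.935 − 14.674 = 33.961 → 34.0°C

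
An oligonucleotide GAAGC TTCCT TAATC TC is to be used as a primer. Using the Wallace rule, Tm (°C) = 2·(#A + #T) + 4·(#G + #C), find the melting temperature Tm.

Base counts: A=4, G=2, C=5, T=6
AT pairs contribute 10, GC pairs contribute 7.
Tm = 2(10) + 4(7) = 20 + 28 = 48°C

48°C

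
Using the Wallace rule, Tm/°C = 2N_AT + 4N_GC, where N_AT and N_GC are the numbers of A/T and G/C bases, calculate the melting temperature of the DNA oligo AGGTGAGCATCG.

Scanning the sequence gives A=3, G=5, T=2, C=2.
So N_AT = 5 and N_GC = 7.
Tm = 4·7 + 2·5 = 28 + 10 = 38°C

38°C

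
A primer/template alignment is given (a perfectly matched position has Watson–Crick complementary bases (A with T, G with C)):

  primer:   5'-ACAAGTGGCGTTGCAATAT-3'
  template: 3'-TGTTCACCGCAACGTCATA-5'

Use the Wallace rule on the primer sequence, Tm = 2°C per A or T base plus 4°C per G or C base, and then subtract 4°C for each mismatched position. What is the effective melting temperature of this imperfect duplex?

Primer base counts: A=6, T=5, G=5, C=3 → A+T=11, G+C=8
Perfect-match Tm = 2(11) + 4(8) = 22 + 32 = 54°C
Mismatches (positions where the bases are not complementary): 1 (at position 16)
Effective Tm = 54 − 1×4 = 54 − 4 = 50°C

50°C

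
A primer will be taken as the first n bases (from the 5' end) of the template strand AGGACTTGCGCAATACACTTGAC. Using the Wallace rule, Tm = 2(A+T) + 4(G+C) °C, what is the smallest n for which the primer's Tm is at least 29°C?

First 9 bases: AGGACTTGC → Tm = 28°C (< 29°C)
First 10 bases: AGGACTTGCG → Tm = 32°C (≥ 29°C)
Since every base adds ≥2°C, Tm only increases with n, so the threshold is first crossed at n = 10.

n = 10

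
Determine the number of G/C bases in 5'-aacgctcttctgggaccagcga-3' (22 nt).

13

Counting bases: A=5, T=4, G=6, C=7
Total G or C: 6 + 7 = 13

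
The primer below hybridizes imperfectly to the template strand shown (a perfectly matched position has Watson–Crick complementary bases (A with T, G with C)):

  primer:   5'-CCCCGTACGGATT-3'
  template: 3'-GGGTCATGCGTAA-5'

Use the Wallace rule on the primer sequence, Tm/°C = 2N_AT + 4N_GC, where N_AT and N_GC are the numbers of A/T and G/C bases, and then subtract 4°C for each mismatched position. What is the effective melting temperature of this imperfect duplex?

34°C

Primer base counts: A=2, T=3, G=3, C=5 → A+T=5, G+C=8
Perfect-match Tm = 2(5) + 4(8) = 10 + 32 = 42°C
Mismatches (positions where the bases are not complementary): 2 (at positions 4, 10)
Effective Tm = 42 − 2×4 = 42 − 8 = 34°C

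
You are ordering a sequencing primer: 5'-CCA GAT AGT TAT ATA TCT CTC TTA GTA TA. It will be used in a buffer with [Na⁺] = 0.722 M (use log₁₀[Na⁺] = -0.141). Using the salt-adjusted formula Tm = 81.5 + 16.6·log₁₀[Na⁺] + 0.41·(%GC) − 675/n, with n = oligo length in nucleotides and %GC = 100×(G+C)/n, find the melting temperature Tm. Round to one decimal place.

67.2°C

Length n = 29. Scanning the sequence gives G=3, A=9, C=5, T=12.
G+C = 8, so %GC = 8/29 × 100 = 27.586%
Salt term: 16.6 × (-0.141) = -2.341
GC term: 0.41 × 27.586 = 11.31; length term: −675/29 = −23.276
Tm = 81.5 + (-2.341) + 11.31 − 23.276 = 67.193 → 67.2°C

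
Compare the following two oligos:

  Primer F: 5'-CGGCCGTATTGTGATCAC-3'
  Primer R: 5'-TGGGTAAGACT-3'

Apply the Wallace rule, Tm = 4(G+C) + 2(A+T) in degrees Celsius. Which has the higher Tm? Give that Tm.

Primer F: A+T=8, G+C=10 → Tm = 2(8)+4(10) = 56°C
Primer R: A+T=6, G+C=5 → Tm = 2(6)+4(5) = 32°C
56°C vs 32°C → primer F is higher.

Primer F, 56°C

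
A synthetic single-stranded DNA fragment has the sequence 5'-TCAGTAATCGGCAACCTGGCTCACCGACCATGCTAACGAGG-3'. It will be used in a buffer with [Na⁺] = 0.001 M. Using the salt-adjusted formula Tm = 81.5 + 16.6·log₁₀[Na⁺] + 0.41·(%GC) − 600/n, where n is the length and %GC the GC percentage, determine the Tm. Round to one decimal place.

Length n = 41. Counting bases: G=10, A=11, C=13, T=7
G+C = 23, so %GC = 23/41 × 100 = 56.098%
Salt term: 16.6 × (-3) = -49.8
GC term: 0.41 × 56.098 = 23; length term: −600/41 = −14.634
Tm = 81.5 + (-49.8) + 23 − 14.634 = 40.066 → 40.1°C

40.1°C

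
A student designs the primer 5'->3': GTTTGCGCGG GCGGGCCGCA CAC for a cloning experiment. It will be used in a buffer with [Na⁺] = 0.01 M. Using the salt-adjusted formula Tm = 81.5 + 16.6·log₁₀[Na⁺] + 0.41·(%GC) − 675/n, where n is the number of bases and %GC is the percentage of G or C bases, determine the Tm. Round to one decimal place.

Length n = 23. Scanning the sequence gives G=10, C=8, T=3, A=2.
G+C = 18, so %GC = 18/23 × 100 = 78.261%
Salt term: 16.6 × (-2) = -33.2
GC term: 0.41 × 78.261 = 32.087; length term: −675/23 = −29.348
Tm = 81.5 + (-33.2) + 32.087 − 29.348 = 51.039 → 51.0°C

51.0°C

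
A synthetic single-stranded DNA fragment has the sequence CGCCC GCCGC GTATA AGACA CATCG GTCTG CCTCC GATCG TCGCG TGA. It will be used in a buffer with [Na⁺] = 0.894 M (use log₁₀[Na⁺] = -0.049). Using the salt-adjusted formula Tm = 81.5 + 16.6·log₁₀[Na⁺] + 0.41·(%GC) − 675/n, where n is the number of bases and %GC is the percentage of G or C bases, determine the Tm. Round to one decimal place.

93.1°C

Length n = 48. Counting bases: C=18, G=13, A=8, T=9
G+C = 31, so %GC = 31/48 × 100 = 64.583%
Salt term: 16.6 × (-0.049) = -0.813
GC term: 0.41 × 64.583 = 26.479; length term: −675/48 = −14.062
Tm = 81.5 + (-0.813) + 26.479 − 14.062 = 93.104 → 93.1°C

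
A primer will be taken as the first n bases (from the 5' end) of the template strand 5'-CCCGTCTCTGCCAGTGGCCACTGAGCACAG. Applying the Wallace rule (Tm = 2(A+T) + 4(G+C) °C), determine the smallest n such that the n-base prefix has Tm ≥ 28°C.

n = 8

First 7 bases: CCCGTCT → Tm = 24°C (< 28°C)
First 8 bases: CCCGTCTC → Tm = 28°C (≥ 28°C)
Each additional base adds 2°C (A/T) or 4°C (G/C), so Tm is non-decreasing in n; n = 8 is the first length to reach 28°C.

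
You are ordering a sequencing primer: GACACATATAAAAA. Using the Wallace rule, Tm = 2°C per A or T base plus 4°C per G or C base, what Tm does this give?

34°C

Scanning the sequence gives G=1, A=9, C=2, T=2.
AT pairs contribute 11, GC pairs contribute 3.
Tm = 2(11) + 4(3) = 22 + 12 = 34°C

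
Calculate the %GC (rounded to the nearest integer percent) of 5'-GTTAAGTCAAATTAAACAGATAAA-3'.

Counting bases: G=3, A=13, T=6, C=2
G+C = 3 + 2 = 5 out of 24 bases
%GC = 5/24 × 100 = 20.83% ≈ 21%

21%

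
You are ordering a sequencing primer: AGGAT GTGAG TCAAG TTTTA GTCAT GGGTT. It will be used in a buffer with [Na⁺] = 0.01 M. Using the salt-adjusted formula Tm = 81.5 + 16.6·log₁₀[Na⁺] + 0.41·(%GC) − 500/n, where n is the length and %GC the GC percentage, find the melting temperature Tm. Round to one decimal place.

48.0°C

Length n = 30. A=7, C=2, G=10, T=11
G+C = 12, so %GC = 12/30 × 100 = 40%
Salt term: 16.6 × (-2) = -33.2
GC term: 0.41 × 40 = 16.4; length term: −500/30 = −16.667
Tm = 81.5 + (-33.2) + 16.4 − 16.667 = 48.033 → 48.0°C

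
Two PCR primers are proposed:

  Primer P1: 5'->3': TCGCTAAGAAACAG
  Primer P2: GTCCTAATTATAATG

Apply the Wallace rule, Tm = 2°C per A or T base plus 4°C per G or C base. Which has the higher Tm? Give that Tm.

Primer P1, 40°C

Primer P1: A+T=8, G+C=6 → Tm = 2(8)+4(6) = 40°C
Primer P2: A+T=11, G+C=4 → Tm = 2(11)+4(4) = 38°C
40°C vs 38°C → primer P1 is higher.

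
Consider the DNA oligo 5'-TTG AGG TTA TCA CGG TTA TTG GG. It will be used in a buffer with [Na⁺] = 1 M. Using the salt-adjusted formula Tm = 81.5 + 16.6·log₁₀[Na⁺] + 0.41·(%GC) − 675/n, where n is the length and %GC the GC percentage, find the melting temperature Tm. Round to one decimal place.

70.0°C

Length n = 23. Base counts: G=8, C=2, T=9, A=4
G+C = 10, so %GC = 10/23 × 100 = 43.478%
Salt term: 16.6 × (0) = 0
GC term: 0.41 × 43.478 = 17.826; length term: −675/23 = −29.348
Tm = 81.5 + (0) + 17.826 − 29.348 = 69.978 → 70.0°C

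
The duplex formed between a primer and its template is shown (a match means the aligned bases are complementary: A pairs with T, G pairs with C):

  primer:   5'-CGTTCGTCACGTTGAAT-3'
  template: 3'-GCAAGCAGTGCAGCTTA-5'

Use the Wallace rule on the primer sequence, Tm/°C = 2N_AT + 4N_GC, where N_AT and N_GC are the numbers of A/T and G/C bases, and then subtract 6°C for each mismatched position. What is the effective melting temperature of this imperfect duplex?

Primer base counts: A=3, T=6, G=4, C=4 → A+T=9, G+C=8
Perfect-match Tm = 2(9) + 4(8) = 18 + 32 = 50°C
Mismatches (positions where the bases are not complementary): 1 (at position 13)
Effective Tm = 50 − 1×6 = 50 − 6 = 44°C

44°C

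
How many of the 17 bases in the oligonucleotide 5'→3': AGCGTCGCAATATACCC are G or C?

T=3, C=6, G=3, A=5
Total G or C: 3 + 6 = 9

9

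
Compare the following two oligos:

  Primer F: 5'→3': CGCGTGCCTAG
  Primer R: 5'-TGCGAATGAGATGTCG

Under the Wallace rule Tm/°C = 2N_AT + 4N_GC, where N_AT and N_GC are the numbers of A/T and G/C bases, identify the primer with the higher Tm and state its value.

Primer R, 48°C

Primer F: A+T=3, G+C=8 → Tm = 2(3)+4(8) = 38°C
Primer R: A+T=8, G+C=8 → Tm = 2(8)+4(8) = 48°C
38°C vs 48°C → primer R is higher.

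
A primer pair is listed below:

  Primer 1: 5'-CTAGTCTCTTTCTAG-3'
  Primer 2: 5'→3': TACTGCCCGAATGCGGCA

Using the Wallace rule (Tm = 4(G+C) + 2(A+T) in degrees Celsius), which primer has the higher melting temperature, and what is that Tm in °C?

Primer 2, 58°C

Primer 1: A+T=9, G+C=6 → Tm = 2(9)+4(6) = 42°C
Primer 2: A+T=7, G+C=11 → Tm = 2(7)+4(11) = 58°C
42°C vs 58°C → primer 2 is higher.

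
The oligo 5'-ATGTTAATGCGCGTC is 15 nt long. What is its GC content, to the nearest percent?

Scanning the sequence gives T=5, G=4, A=3, C=3.
G+C = 4 + 3 = 7 out of 15 bases
%GC = 7/15 × 100 = 46.67% ≈ 47%

47%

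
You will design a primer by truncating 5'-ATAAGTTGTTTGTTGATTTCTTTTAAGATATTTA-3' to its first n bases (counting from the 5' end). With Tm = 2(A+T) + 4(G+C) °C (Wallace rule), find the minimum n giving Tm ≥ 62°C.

First 25 bases: ATAAGTTGTTTGTTGATTTCTTTTA → Tm = 60°C (< 62°C)
First 26 bases: ATAAGTTGTTTGTTGATTTCTTTTAA → Tm = 62°C (≥ 62°C)
Since every base adds ≥2°C, Tm only increases with n, so the threshold is first crossed at n = 26.

n = 26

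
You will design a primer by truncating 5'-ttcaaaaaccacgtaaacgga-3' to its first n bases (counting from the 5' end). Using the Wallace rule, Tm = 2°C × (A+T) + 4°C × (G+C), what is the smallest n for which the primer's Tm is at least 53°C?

n = 20

First 19 bases: TTCAAAAACCACGTAAACG → Tm = 52°C (< 53°C)
First 20 bases: TTCAAAAACCACGTAAACGG → Tm = 56°C (≥ 53°C)
Each additional base adds 2°C (A/T) or 4°C (G/C), so Tm is non-decreasing in n; n = 20 is the first length to reach 53°C.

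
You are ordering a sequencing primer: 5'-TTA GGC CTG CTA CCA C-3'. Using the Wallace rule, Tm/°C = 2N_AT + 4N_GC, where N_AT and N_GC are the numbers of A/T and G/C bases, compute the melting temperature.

Scanning the sequence gives A=3, T=4, G=3, C=6.
AT pairs contribute 7, GC pairs contribute 9.
Tm = 2×7 + 4×9 = 50°C

50°C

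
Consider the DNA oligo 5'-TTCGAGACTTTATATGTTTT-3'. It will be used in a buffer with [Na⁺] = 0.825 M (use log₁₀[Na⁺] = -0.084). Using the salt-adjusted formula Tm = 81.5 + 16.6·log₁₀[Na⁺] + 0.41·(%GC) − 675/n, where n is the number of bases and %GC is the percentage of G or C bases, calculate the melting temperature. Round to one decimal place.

Length n = 20. Base counts: C=2, G=3, A=4, T=11
G+C = 5, so %GC = 5/20 × 100 = 25%
Salt term: 16.6 × (-0.084) = -1.394
GC term: 0.41 × 25 = 10.25; length term: −675/20 = −33.75
Tm = 81.5 + (-1.394) + 10.25 − 33.75 = 56.606 → 56.6°C

56.6°C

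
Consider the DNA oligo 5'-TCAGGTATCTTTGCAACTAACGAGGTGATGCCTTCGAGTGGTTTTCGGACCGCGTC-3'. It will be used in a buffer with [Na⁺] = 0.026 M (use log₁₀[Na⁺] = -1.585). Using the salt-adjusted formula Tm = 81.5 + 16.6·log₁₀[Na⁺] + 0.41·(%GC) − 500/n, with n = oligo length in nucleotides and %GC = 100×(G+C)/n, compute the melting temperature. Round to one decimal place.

Length n = 56. Counting bases: C=13, T=17, A=10, G=16
G+C = 29, so %GC = 29/56 × 100 = 51.786%
Salt term: 16.6 × (-1.585) = -26.311
GC term: 0.41 × 51.786 = 21.232; length term: −500/56 = −8.929
Tm = 81.5 + (-26.311) + 21.232 − 8.929 = 67.492 → 67.5°C

67.5°C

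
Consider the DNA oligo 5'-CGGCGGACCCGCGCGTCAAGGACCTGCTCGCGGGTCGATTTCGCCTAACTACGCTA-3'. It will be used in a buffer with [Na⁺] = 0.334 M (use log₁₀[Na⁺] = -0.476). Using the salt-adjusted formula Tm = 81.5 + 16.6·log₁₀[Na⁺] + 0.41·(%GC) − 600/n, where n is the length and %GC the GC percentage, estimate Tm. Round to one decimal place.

90.0°C

Length n = 56. Counting bases: A=9, T=10, G=17, C=20
G+C = 37, so %GC = 37/56 × 100 = 66.071%
Salt term: 16.6 × (-0.476) = -7.902
GC term: 0.41 × 66.071 = 27.089; length term: −600/56 = −10.714
Tm = 81.5 + (-7.902) + 27.089 − 10.714 = 89.973 → 90.0°C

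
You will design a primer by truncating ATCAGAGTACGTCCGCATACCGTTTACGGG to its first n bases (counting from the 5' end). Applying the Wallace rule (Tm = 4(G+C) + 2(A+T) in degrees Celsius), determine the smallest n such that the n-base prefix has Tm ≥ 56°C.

First 18 bases: ATCAGAGTACGTCCGCAT → Tm = 54°C (< 56°C)
First 19 bases: ATCAGAGTACGTCCGCATA → Tm = 56°C (≥ 56°C)
Each additional base adds 2°C (A/T) or 4°C (G/C), so Tm is non-decreasing in n; n = 19 is the first length to reach 56°C.

n = 19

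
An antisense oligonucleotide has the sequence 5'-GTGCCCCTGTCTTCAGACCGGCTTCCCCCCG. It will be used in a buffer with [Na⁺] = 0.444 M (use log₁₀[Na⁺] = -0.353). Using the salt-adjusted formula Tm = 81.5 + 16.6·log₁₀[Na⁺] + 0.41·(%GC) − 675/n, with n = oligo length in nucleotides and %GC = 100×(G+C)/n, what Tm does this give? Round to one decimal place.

83.0°C

Length n = 31. Counting bases: C=15, T=7, A=2, G=7
G+C = 22, so %GC = 22/31 × 100 = 70.968%
Salt term: 16.6 × (-0.353) = -5.86
GC term: 0.41 × 70.968 = 29.097; length term: −675/31 = −21.774
Tm = 81.5 + (-5.86) + 29.097 − 21.774 = 82.963 → 83.0°C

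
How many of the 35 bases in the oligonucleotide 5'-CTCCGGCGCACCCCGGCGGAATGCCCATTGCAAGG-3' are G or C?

T=4, C=14, G=11, A=6
G+C = 11 + 14 = 25

25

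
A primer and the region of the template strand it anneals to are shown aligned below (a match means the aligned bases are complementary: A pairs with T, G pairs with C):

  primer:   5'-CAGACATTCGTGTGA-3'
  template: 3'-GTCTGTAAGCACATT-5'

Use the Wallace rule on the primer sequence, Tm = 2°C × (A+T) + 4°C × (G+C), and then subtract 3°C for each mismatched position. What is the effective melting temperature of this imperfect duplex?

Primer base counts: A=4, T=4, G=4, C=3 → A+T=8, G+C=7
Perfect-match Tm = 2(8) + 4(7) = 16 + 28 = 44°C
Mismatches (positions where the bases are not complementary): 1 (at position 14)
Effective Tm = 44 − 1×3 = 44 − 3 = 41°C

41°C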